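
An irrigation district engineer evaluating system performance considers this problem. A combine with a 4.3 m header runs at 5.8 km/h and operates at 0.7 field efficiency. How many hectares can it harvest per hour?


C = w * v * eta_f / 10
  = 4.3 * 5.8 * 0.7 / 10
  = 17.46 / 10
  = 1.75 ha/h


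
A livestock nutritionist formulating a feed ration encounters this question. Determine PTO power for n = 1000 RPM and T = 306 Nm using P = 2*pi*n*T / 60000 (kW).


P = 2*pi*n*T / 60000
  = 2*pi * 1000 * 306 / 60000
  = 1922654.70 / 60000
  = 32.04 kW


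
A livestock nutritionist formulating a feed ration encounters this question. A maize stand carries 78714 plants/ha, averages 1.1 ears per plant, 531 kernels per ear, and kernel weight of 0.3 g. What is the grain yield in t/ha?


Y = density * ears * kernels * kw
  = 78714 * 1.1 * 531 * 0.3 g/ha
  = 13793054.22 g/ha
  = 13793.05 kg/ha = 13.79 t/ha


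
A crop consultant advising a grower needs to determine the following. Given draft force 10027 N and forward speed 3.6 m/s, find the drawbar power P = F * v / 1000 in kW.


P = F * v / 1000
  = 10027 * 3.6 / 1000
  = 36097.20 / 1000
  = 36.10 kW


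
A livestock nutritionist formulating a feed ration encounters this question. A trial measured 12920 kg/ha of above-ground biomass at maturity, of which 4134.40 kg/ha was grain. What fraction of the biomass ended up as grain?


HI = grain_yield / biomass
   = 4134.40 / 12920
   = 0.32


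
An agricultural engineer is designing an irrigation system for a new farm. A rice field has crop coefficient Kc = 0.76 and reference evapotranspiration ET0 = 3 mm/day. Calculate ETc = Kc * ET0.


ETc = Kc * ET0
    = 0.76 * 3
    = 2.28 mm/day


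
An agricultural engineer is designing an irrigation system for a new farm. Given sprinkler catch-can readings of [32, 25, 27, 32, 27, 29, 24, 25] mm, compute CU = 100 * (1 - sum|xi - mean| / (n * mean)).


xbar = 221 / 8 = 27.625
sum|xi - xbar| = 20.250
CU = 100 * (1 - 20.250 / (8 * 27.625))
   = 100 * (1 - 0.0916)
   = 90.84%


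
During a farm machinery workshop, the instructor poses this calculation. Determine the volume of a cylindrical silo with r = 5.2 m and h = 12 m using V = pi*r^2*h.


V = pi * r^2 * h
  = pi * 5.2^2 * 12
  = pi * 27.04 * 12
  = 1019.38 m^3


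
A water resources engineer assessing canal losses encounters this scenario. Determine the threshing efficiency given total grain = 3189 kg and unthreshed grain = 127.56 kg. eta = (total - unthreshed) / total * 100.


eta = (total - unthreshed) / total * 100
    = (3189 - 127.56) / 3189 * 100
    = 3061.44 / 3189 * 100
    = 96%


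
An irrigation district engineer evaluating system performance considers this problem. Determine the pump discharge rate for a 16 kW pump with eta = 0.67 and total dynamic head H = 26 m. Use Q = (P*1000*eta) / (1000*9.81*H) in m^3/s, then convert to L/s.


Q = (P * 1000 * eta) / (rho * g * H)
  = (16 * 1000 * 0.67) / (1000 * 9.81 * 26)
  = 10720 / 255060
  = 0.04203 m^3/s = 42.03 L/s


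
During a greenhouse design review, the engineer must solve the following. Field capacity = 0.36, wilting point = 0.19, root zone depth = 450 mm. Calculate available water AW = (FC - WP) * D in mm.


AW = (FC - WP) * D
   = (0.36 - 0.19) * 450
   = 0.17 * 450
   = 76.50 mm


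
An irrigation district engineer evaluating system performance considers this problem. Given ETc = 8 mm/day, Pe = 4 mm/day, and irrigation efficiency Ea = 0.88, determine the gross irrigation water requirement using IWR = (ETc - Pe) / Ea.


IWR = (ETc - Pe) / Ea
    = (8 - 4) / 0.88
    = 4 / 0.88
    = 4.55 mm/day


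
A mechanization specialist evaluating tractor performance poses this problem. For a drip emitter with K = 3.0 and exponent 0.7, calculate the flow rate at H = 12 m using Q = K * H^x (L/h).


Q = K * H^x
  = 3.0 * 12^0.7
  = 3.0 * 5.6941
  = 17.08 L/h


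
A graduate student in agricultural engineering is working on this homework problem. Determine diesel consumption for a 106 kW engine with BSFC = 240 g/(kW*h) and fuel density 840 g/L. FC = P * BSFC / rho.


FC = P * BSFC / rho_fuel
   = 106 * 240 / 840
   = 25440 / 840
   = 30.29 L/h


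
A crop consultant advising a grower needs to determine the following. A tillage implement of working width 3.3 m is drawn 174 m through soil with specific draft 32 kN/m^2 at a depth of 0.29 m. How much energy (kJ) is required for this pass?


E = k * d * w * L
  = 32 * 0.29 * 3.3 * 174
  = 5328.58 kJ


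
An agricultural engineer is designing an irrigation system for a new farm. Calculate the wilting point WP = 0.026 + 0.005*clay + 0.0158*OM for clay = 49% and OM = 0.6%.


WP = 0.026 + 0.005*49 + 0.0158*0.6
   = 0.026 + 0.2450 + 0.0095
   = 0.2805


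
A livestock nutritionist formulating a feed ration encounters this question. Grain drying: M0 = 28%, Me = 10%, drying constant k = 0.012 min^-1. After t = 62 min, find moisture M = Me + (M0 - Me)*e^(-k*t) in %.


M = Me + (M0 - Me) * e^(-k*t)
  = 10 + (28 - 10) * e^(-0.012*62)
  = 10 + 18 * e^(-0.744)
  = 10 + 18 * 0.47521
  = 10 + 8.5538
  = 18.55%


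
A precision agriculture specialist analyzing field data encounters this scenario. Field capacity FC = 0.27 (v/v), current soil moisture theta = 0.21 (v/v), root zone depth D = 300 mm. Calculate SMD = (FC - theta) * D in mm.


SMD = (FC - theta) * D
    = (0.27 - 0.21) * 300
    = 0.060 * 300
    = 18 mm


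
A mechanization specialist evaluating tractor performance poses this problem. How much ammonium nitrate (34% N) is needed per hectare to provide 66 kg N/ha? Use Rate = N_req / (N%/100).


Rate = N_required / (N_content / 100)
     = 66 / (34 / 100)
     = 66 / 0.34
     = 194.12 kg/ha


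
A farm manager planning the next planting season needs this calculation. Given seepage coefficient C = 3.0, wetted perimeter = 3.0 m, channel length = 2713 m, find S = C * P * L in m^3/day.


S = C * P * L
  = 3.0 * 3.0 * 2713
  = 24417 m^3/day


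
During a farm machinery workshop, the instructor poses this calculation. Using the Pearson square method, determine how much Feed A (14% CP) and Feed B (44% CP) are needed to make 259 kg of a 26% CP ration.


parts_A = CP_b - target = 44 - 26 = 18
parts_B = target - CP_a = 26 - 14 = 12
total_parts = 18 + 12 = 30
Feed A = 259 * 18 / 30 = 155.40 kg
Feed B = 259 * 12 / 30 = 103.60 kg

155.40 kg


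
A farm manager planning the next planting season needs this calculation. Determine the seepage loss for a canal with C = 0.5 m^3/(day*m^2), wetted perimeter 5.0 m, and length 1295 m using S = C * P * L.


S = C * P * L
  = 0.5 * 5.0 * 1295
  = 3237.50 m^3/day


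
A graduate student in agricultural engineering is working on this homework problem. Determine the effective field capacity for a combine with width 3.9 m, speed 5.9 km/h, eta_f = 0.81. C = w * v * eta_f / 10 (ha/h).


C = w * v * eta_f / 10
  = 3.9 * 5.9 * 0.81 / 10
  = 18.64 / 10
  = 1.86 ha/h


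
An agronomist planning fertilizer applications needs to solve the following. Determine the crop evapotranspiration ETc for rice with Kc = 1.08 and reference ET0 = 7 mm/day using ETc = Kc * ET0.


ETc = Kc * ET0
    = 1.08 * 7
    = 7.56 mm/day


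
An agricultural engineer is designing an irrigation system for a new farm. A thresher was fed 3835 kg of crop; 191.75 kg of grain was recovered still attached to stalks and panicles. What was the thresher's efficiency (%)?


eta = (total - unthreshed) / total * 100
    = (3835 - 191.75) / 3835 * 100
    = 3643.25 / 3835 * 100
    = 95%


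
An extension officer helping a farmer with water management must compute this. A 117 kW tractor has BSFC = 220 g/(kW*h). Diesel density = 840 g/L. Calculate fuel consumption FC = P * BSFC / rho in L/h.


FC = P * BSFC / rho_fuel
   = 117 * 220 / 840
   = 25740 / 840
   = 30.64 L/h


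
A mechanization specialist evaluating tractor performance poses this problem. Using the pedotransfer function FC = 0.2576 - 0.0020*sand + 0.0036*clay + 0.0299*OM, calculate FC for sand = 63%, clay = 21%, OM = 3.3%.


FC = 0.2576 - 0.0020*63 + 0.0036*21 + 0.0299*3.3
   = 0.2576 - 0.1260 + 0.0756 + 0.0987
   = 0.3059


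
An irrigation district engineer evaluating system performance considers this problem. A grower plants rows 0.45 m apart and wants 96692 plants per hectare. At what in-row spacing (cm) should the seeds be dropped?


spacing = 10000 / (row_sp * density)
        = 10000 / (0.45 * 96692)
        = 10000 / 43511.40
        = 0.22982 m = 22.98 cm


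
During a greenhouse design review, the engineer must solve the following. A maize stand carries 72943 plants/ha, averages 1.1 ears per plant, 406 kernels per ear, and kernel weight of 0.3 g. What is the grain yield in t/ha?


Y = density * ears * kernels * kw
  = 72943 * 1.1 * 406 * 0.3 g/ha
  = 9772903.14 g/ha
  = 9772.90 kg/ha = 9.77 t/ha


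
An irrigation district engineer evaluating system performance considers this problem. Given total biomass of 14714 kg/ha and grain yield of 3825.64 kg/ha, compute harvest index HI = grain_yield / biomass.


HI = grain_yield / biomass
   = 3825.64 / 14714
   = 0.26


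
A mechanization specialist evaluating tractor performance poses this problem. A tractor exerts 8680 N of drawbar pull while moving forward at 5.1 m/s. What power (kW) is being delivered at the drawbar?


P = F * v / 1000
  = 8680 * 5.1 / 1000
  = 44268 / 1000
  = 44.27 kW


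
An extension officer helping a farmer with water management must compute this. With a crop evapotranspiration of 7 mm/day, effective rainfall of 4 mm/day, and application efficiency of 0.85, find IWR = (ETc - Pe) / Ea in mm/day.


IWR = (ETc - Pe) / Ea
    = (7 - 4) / 0.85
    = 3 / 0.85
    = 3.53 mm/day


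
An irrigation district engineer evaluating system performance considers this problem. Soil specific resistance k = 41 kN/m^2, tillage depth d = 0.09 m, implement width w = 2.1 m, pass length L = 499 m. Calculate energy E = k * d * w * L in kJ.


E = k * d * w * L
  = 41 * 0.09 * 2.1 * 499
  = 3866.75 kJ


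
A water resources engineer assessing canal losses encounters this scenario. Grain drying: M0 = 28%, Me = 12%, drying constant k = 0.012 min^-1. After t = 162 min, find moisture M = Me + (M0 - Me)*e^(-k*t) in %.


M = Me + (M0 - Me) * e^(-k*t)
  = 12 + (28 - 12) * e^(-0.012*162)
  = 12 + 16 * e^(-1.944)
  = 12 + 16 * 0.14313
  = 12 + 2.2901
  = 14.29%


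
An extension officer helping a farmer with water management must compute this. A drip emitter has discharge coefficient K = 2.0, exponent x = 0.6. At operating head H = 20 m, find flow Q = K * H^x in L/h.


Q = K * H^x
  = 2.0 * 20^0.6
  = 2.0 * 6.0342
  = 12.07 L/h


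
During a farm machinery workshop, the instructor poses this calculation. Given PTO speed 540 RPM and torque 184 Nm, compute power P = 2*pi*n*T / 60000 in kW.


P = 2*pi*n*T / 60000
  = 2*pi * 540 * 184 / 60000
  = 624297.29 / 60000
  = 10.40 kW


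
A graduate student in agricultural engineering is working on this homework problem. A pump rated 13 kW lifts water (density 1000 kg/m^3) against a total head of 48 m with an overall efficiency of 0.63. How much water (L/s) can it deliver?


Q = (P * 1000 * eta) / (rho * g * H)
  = (13 * 1000 * 0.63) / (1000 * 9.81 * 48)
  = 8190 / 470880
  = 0.01739 m^3/s = 17.39 L/s


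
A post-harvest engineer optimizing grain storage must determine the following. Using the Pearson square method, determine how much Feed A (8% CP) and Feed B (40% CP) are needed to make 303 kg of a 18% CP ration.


parts_A = CP_b - target = 40 - 18 = 22
parts_B = target - CP_a = 18 - 8 = 10
total_parts = 22 + 10 = 32
Feed A = 303 * 22 / 32 = 208.31 kg
Feed B = 303 * 10 / 32 = 94.69 kg

208.31 kg


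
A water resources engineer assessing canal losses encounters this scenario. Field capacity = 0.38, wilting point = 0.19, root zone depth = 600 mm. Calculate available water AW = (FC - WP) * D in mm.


AW = (FC - WP) * D
   = (0.38 - 0.19) * 600
   = 0.19 * 600
   = 114 mm


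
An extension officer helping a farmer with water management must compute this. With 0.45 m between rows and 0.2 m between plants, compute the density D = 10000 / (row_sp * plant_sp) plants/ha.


D = 10000 / (row_sp * plant_sp)
  = 10000 / (0.45 * 0.2)
  = 10000 / 0.0900
  = 111111.11 plants/ha


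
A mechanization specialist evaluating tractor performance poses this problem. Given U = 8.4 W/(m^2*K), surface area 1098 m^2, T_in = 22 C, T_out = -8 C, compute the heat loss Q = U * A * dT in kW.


dT = 22 - (-8) = 30 K
Q = U * A * dT
  = 8.4 * 1098 * 30
  = 276696 W = 276.70 kW


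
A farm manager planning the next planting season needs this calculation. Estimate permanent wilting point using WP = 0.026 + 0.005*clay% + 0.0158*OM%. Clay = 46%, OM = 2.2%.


WP = 0.026 + 0.005*46 + 0.0158*2.2
   = 0.026 + 0.2300 + 0.0348
   = 0.2908


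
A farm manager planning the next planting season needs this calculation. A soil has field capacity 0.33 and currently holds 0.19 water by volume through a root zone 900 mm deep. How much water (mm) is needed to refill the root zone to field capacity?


SMD = (FC - theta) * D
    = (0.33 - 0.19) * 900
    = 0.140 * 900
    = 126 mm


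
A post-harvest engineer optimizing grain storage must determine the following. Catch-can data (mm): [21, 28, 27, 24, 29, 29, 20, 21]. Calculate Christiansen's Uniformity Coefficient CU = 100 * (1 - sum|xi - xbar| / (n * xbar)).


xbar = 199 / 8 = 24.875
sum|xi - xbar| = 27
CU = 100 * (1 - 27 / (8 * 24.875))
   = 100 * (1 - 0.1357)
   = 86.43%


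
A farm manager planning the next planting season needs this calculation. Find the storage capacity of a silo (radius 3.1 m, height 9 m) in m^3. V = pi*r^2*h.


V = pi * r^2 * h
  = pi * 3.1^2 * 9
  = pi * 9.61 * 9
  = 271.72 m^3


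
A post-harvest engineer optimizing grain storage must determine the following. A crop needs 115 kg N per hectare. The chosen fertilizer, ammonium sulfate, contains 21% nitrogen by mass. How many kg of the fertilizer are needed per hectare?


Rate = N_required / (N_content / 100)
     = 115 / (21 / 100)
     = 115 / 0.21
     = 547.62 kg/ha


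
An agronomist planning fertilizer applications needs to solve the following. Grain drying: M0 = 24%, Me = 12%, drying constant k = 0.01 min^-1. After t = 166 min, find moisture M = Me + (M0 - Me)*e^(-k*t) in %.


M = Me + (M0 - Me) * e^(-k*t)
  = 12 + (24 - 12) * e^(-0.01*166)
  = 12 + 12 * e^(-1.660)
  = 12 + 12 * 0.19014
  = 12 + 2.2817
  = 14.28%


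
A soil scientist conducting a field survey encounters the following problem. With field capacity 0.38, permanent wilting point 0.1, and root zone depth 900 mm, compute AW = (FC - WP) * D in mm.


AW = (FC - WP) * D
   = (0.38 - 0.1) * 900
   = 0.28 * 900
   = 252 mm


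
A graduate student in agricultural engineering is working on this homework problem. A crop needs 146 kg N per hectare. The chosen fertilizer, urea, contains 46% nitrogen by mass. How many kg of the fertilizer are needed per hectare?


Rate = N_required / (N_content / 100)
     = 146 / (46 / 100)
     = 146 / 0.46
     = 317.39 kg/ha


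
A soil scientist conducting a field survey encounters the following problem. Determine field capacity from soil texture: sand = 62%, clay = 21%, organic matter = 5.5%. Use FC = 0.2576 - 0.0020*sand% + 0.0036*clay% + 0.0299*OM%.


FC = 0.2576 - 0.0020*62 + 0.0036*21 + 0.0299*5.5
   = 0.2576 - 0.1240 + 0.0756 + 0.1645
   = 0.3737


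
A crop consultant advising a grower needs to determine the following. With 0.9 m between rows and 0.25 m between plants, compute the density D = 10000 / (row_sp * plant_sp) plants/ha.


D = 10000 / (row_sp * plant_sp)
  = 10000 / (0.9 * 0.25)
  = 10000 / 0.2250
  = 44444.44 plants/ha


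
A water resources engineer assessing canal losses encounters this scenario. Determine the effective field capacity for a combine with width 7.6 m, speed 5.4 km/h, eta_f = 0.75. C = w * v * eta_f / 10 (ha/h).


C = w * v * eta_f / 10
  = 7.6 * 5.4 * 0.75 / 10
  = 30.78 / 10
  = 3.08 ha/h


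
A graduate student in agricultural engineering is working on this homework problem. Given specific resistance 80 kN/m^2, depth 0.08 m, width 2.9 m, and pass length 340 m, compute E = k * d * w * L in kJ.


E = k * d * w * L
  = 80 * 0.08 * 2.9 * 340
  = 6310.40 kJ


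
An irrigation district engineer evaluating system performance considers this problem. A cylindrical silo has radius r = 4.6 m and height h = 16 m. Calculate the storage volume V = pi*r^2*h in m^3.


V = pi * r^2 * h
  = pi * 4.6^2 * 16
  = pi * 21.16 * 16
  = 1063.62 m^3


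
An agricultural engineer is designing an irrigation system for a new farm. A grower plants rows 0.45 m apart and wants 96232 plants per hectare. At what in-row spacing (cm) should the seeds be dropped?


spacing = 10000 / (row_sp * density)
        = 10000 / (0.45 * 96232)
        = 10000 / 43304.40
        = 0.23092 m = 23.09 cm


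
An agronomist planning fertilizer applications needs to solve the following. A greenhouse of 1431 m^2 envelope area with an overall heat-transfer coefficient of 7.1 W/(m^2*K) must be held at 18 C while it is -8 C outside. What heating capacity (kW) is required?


dT = 18 - (-8) = 26 K
Q = U * A * dT
  = 7.1 * 1431 * 26
  = 264162.60 W = 264.16 kW


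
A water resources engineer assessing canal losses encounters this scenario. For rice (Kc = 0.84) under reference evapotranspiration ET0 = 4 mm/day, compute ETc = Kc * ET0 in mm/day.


ETc = Kc * ET0
    = 0.84 * 4
    = 3.36 mm/day


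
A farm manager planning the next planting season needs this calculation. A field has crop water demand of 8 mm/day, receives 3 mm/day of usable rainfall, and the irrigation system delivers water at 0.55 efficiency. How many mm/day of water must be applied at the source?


IWR = (ETc - Pe) / Ea
    = (8 - 3) / 0.55
    = 5 / 0.55
    = 9.09 mm/day


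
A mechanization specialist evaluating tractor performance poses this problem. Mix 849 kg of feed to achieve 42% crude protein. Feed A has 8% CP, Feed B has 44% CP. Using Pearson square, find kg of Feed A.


parts_A = CP_b - target = 44 - 42 = 2
parts_B = target - CP_a = 42 - 8 = 34
total_parts = 2 + 34 = 36
Feed A = 849 * 2 / 36 = 47.17 kg
Feed B = 849 * 34 / 36 = 801.83 kg

47.17 kg


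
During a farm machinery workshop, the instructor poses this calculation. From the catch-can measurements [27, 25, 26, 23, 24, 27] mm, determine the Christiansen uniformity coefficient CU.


xbar = 152 / 6 = 25.333
sum|xi - xbar| = 8
CU = 100 * (1 - 8 / (6 * 25.333))
   = 100 * (1 - 0.0526)
   = 94.74%


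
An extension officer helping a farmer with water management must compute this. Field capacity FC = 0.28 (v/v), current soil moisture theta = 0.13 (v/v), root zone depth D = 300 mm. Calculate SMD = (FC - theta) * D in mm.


SMD = (FC - theta) * D
    = (0.28 - 0.13) * 300
    = 0.150 * 300
    = 45 mm


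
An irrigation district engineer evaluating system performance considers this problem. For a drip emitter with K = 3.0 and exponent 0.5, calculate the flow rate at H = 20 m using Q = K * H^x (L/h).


Q = K * H^x
  = 3.0 * 20^0.5
  = 3.0 * 4.4721
  = 13.42 L/h


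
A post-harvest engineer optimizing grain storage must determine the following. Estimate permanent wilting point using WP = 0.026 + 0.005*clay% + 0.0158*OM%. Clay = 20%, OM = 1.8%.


WP = 0.026 + 0.005*20 + 0.0158*1.8
   = 0.026 + 0.1000 + 0.0284
   = 0.1544


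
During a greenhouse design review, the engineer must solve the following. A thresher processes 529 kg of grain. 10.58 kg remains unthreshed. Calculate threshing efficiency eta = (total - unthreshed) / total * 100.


eta = (total - unthreshed) / total * 100
    = (529 - 10.58) / 529 * 100
    = 518.42 / 529 * 100
    = 98%


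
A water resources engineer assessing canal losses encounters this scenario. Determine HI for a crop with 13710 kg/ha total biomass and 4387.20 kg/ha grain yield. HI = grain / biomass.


HI = grain_yield / biomass
   = 4387.20 / 13710
   = 0.32


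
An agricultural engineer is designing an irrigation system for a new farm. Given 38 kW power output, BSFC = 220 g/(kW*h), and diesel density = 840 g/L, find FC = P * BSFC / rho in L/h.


FC = P * BSFC / rho_fuel
   = 38 * 220 / 840
   = 8360 / 840
   = 9.95 L/h


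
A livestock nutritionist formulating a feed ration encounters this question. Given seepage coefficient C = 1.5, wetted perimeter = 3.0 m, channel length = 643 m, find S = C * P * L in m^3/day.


S = C * P * L
  = 1.5 * 3.0 * 643
  = 2893.50 m^3/day


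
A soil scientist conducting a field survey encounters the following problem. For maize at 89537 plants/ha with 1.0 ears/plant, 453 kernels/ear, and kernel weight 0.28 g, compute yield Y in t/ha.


Y = density * ears * kernels * kw
  = 89537 * 1.0 * 453 * 0.28 g/ha
  = 11356873.08 g/ha
  = 11356.87 kg/ha = 11.36 t/ha


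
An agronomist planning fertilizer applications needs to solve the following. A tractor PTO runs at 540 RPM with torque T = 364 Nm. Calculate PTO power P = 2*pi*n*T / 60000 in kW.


P = 2*pi*n*T / 60000
  = 2*pi * 540 * 364 / 60000
  = 1235022.90 / 60000
  = 20.58 kW


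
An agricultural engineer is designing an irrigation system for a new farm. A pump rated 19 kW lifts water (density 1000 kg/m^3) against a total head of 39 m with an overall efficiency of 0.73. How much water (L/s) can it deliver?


Q = (P * 1000 * eta) / (rho * g * H)
  = (19 * 1000 * 0.73) / (1000 * 9.81 * 39)
  = 13870 / 382590
  = 0.03625 m^3/s = 36.25 L/s


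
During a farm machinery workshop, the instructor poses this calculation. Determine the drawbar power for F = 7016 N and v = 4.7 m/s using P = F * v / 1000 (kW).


P = F * v / 1000
  = 7016 * 4.7 / 1000
  = 32975.20 / 1000
  = 32.98 kW


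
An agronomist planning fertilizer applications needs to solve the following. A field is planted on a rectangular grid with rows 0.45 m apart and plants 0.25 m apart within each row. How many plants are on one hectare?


D = 10000 / (row_sp * plant_sp)
  = 10000 / (0.45 * 0.25)
  = 10000 / 0.1125
  = 88888.89 plants/ha


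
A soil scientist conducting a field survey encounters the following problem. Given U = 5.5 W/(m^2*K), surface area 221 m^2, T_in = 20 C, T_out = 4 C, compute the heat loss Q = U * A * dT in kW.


dT = 20 - (4) = 16 K
Q = U * A * dT
  = 5.5 * 221 * 16
  = 19448 W = 19.45 kW


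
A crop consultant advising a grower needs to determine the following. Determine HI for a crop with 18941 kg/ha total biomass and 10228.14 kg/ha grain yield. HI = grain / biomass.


HI = grain_yield / biomass
   = 10228.14 / 18941
   = 0.54


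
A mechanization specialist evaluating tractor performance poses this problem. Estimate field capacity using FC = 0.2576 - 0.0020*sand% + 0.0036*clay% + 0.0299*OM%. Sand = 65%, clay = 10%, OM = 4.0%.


FC = 0.2576 - 0.0020*65 + 0.0036*10 + 0.0299*4.0
   = 0.2576 - 0.1300 + 0.0360 + 0.1196
   = 0.2832


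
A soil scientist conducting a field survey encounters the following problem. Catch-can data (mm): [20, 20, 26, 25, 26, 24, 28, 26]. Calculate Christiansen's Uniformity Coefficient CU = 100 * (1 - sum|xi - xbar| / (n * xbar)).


xbar = 195 / 8 = 24.375
sum|xi - xbar| = 18.250
CU = 100 * (1 - 18.250 / (8 * 24.375))
   = 100 * (1 - 0.0936)
   = 90.64%


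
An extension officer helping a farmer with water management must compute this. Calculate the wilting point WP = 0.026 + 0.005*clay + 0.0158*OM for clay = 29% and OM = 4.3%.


WP = 0.026 + 0.005*29 + 0.0158*4.3
   = 0.026 + 0.1450 + 0.0679
   = 0.2389


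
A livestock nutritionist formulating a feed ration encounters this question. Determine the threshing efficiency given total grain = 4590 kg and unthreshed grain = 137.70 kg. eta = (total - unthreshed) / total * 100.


eta = (total - unthreshed) / total * 100
    = (4590 - 137.70) / 4590 * 100
    = 4452.30 / 4590 * 100
    = 97%


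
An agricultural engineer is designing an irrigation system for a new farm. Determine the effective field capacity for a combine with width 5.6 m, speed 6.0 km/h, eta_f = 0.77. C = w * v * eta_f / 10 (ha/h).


C = w * v * eta_f / 10
  = 5.6 * 6.0 * 0.77 / 10
  = 25.87 / 10
  = 2.59 ha/h


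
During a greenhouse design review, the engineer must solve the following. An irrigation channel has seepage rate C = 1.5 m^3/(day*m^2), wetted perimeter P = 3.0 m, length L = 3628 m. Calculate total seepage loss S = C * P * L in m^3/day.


S = C * P * L
  = 1.5 * 3.0 * 3628
  = 16326 m^3/day


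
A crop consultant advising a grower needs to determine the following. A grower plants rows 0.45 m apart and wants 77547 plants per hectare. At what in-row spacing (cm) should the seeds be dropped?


spacing = 10000 / (row_sp * density)
        = 10000 / (0.45 * 77547)
        = 10000 / 34896.15
        = 0.28656 m = 28.66 cm


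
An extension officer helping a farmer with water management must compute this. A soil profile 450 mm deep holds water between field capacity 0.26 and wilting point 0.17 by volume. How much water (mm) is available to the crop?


AW = (FC - WP) * D
   = (0.26 - 0.17) * 450
   = 0.09 * 450
   = 40.50 mm


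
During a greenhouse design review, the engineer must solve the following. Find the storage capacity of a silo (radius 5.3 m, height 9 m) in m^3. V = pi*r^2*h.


V = pi * r^2 * h
  = pi * 5.3^2 * 9
  = pi * 28.09 * 9
  = 794.23 m^3


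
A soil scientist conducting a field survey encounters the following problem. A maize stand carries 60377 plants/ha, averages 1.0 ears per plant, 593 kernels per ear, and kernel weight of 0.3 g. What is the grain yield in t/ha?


Y = density * ears * kernels * kw
  = 60377 * 1.0 * 593 * 0.3 g/ha
  = 10741068.30 g/ha
  = 10741.07 kg/ha = 10.74 t/ha


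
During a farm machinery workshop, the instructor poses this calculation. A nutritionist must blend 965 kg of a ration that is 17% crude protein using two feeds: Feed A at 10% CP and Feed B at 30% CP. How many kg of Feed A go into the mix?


parts_A = CP_b - target = 30 - 17 = 13
parts_B = target - CP_a = 17 - 10 = 7
total_parts = 13 + 7 = 20
Feed A = 965 * 13 / 20 = 627.25 kg
Feed B = 965 * 7 / 20 = 337.75 kg

627.25 kg


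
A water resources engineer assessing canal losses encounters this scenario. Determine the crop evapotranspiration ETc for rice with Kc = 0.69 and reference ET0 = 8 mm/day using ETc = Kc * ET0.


ETc = Kc * ET0
    = 0.69 * 8
    = 5.52 mm/day


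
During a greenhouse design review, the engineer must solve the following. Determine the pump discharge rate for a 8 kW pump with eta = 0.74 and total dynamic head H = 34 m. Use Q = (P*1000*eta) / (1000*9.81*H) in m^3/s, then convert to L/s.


Q = (P * 1000 * eta) / (rho * g * H)
  = (8 * 1000 * 0.74) / (1000 * 9.81 * 34)
  = 5920 / 333540
  = 0.01775 m^3/s = 17.75 L/s


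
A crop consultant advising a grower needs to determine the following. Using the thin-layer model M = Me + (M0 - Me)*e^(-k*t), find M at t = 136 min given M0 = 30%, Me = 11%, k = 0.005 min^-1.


M = Me + (M0 - Me) * e^(-k*t)
  = 11 + (30 - 11) * e^(-0.005*136)
  = 11 + 19 * e^(-0.680)
  = 11 + 19 * 0.50662
  = 11 + 9.6257
  = 20.63%


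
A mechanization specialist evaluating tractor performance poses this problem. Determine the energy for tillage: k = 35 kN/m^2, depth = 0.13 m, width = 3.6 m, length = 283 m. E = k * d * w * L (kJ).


E = k * d * w * L
  = 35 * 0.13 * 3.6 * 283
  = 4635.54 kJ


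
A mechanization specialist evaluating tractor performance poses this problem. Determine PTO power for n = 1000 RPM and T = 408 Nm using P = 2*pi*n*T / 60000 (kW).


P = 2*pi*n*T / 60000
  = 2*pi * 1000 * 408 / 60000
  = 2563539.61 / 60000
  = 42.73 kW


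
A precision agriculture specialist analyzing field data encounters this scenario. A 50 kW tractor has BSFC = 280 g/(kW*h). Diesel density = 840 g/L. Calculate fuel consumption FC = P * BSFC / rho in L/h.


FC = P * BSFC / rho_fuel
   = 50 * 280 / 840
   = 14000 / 840
   = 16.67 L/h


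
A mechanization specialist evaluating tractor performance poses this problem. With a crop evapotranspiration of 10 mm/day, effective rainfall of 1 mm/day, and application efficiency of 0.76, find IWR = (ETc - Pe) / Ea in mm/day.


IWR = (ETc - Pe) / Ea
    = (10 - 1) / 0.76
    = 9 / 0.76
    = 11.84 mm/day


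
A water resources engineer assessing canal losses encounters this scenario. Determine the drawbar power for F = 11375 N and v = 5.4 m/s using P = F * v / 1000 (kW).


P = F * v / 1000
  = 11375 * 5.4 / 1000
  = 61425 / 1000
  = 61.43 kW


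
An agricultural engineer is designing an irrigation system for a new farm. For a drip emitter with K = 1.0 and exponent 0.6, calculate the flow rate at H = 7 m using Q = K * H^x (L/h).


Q = K * H^x
  = 1.0 * 7^0.6
  = 1.0 * 3.2141
  = 3.21 L/h


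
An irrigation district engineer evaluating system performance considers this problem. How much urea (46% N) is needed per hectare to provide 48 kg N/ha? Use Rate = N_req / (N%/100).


Rate = N_required / (N_content / 100)
     = 48 / (46 / 100)
     = 48 / 0.46
     = 104.35 kg/ha


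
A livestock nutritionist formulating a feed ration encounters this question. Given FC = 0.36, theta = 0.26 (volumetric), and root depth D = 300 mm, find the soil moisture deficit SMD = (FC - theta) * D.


SMD = (FC - theta) * D
    = (0.36 - 0.26) * 300
    = 0.100 * 300
    = 30 mm


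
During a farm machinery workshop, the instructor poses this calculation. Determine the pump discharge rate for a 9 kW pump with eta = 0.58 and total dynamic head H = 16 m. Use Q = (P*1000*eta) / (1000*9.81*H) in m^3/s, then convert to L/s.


Q = (P * 1000 * eta) / (rho * g * H)
  = (9 * 1000 * 0.58) / (1000 * 9.81 * 16)
  = 5220 / 156960
  = 0.03326 m^3/s = 33.26 L/s


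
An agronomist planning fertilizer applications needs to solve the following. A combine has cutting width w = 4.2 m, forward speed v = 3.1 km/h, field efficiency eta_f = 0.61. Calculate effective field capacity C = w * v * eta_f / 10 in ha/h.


C = w * v * eta_f / 10
  = 4.2 * 3.1 * 0.61 / 10
  = 7.94 / 10
  = 0.79 ha/h


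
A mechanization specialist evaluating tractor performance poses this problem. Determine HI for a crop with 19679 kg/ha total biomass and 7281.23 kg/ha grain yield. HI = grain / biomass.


HI = grain_yield / biomass
   = 7281.23 / 19679
   = 0.37


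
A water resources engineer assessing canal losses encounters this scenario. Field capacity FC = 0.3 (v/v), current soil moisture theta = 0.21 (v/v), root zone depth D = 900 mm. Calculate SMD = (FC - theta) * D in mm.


SMD = (FC - theta) * D
    = (0.3 - 0.21) * 900
    = 0.090 * 900
    = 81 mm


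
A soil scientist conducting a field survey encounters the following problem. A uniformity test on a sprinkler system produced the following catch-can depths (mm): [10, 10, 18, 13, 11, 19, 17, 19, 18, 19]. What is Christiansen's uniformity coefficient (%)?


xbar = 154 / 10 = 15.400
sum|xi - xbar| = 35.200
CU = 100 * (1 - 35.200 / (10 * 15.400))
   = 100 * (1 - 0.2286)
   = 77.14%


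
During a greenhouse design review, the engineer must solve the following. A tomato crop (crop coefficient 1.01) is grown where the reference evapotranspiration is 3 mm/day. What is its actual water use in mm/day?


ETc = Kc * ET0
    = 1.01 * 3
    = 3.03 mm/day


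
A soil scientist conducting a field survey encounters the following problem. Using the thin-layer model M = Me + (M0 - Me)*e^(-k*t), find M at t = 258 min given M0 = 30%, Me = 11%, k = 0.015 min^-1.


M = Me + (M0 - Me) * e^(-k*t)
  = 11 + (30 - 11) * e^(-0.015*258)
  = 11 + 19 * e^(-3.870)
  = 11 + 19 * 0.02086
  = 11 + 0.3963
  = 11.40%


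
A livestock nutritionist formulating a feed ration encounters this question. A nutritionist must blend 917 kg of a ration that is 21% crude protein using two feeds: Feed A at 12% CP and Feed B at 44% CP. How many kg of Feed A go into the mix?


parts_A = CP_b - target = 44 - 21 = 23
parts_B = target - CP_a = 21 - 12 = 9
total_parts = 23 + 9 = 32
Feed A = 917 * 23 / 32 = 659.09 kg
Feed B = 917 * 9 / 32 = 257.91 kg

659.09 kg


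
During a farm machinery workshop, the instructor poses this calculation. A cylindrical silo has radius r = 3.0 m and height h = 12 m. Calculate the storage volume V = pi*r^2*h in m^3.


V = pi * r^2 * h
  = pi * 3.0^2 * 12
  = pi * 9 * 12
  = 339.29 m^3


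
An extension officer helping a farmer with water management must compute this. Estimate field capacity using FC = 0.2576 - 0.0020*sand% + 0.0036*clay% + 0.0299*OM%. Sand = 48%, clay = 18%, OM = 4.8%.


FC = 0.2576 - 0.0020*48 + 0.0036*18 + 0.0299*4.8
   = 0.2576 - 0.0960 + 0.0648 + 0.1435
   = 0.3699


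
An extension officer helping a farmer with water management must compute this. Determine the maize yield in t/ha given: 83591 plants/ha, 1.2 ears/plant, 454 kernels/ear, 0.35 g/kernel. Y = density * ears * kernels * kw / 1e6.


Y = density * ears * kernels * kw
  = 83591 * 1.2 * 454 * 0.35 g/ha
  = 15939131.88 g/ha
  = 15939.13 kg/ha = 15.94 t/ha


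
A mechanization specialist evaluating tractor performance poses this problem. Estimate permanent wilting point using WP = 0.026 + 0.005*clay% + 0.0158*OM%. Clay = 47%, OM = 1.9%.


WP = 0.026 + 0.005*47 + 0.0158*1.9
   = 0.026 + 0.2350 + 0.0300
   = 0.2910


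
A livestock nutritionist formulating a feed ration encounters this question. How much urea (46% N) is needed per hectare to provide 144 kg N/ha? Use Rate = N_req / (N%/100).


Rate = N_required / (N_content / 100)
     = 144 / (46 / 100)
     = 144 / 0.46
     = 313.04 kg/ha


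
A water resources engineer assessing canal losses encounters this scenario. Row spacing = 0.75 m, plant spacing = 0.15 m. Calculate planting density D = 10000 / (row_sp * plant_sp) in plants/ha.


D = 10000 / (row_sp * plant_sp)
  = 10000 / (0.75 * 0.15)
  = 10000 / 0.1125
  = 88888.89 plants/ha


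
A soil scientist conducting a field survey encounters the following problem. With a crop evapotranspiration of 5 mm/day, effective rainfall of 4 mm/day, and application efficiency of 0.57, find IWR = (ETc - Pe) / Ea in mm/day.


IWR = (ETc - Pe) / Ea
    = (5 - 4) / 0.57
    = 1 / 0.57
    = 1.75 mm/day


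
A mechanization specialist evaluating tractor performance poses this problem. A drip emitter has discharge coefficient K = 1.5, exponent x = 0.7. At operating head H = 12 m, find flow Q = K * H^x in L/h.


Q = K * H^x
  = 1.5 * 12^0.7
  = 1.5 * 5.6941
  = 8.54 L/h


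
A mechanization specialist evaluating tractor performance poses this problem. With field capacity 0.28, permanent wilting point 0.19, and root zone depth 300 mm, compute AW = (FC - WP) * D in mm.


AW = (FC - WP) * D
   = (0.28 - 0.19) * 300
   = 0.09 * 300
   = 27 mm


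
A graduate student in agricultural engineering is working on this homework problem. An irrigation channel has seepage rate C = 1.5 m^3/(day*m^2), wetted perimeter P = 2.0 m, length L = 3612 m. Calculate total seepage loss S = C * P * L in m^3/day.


S = C * P * L
  = 1.5 * 2.0 * 3612
  = 10836 m^3/day


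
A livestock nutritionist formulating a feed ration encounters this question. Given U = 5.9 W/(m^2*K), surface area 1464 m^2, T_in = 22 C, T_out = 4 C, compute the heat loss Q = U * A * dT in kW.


dT = 22 - (4) = 18 K
Q = U * A * dT
  = 5.9 * 1464 * 18
  = 155476.80 W = 155.48 kW


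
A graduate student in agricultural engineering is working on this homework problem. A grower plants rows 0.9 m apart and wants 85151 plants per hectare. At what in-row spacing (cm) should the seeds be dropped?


spacing = 10000 / (row_sp * density)
        = 10000 / (0.9 * 85151)
        = 10000 / 76635.90
        = 0.13049 m = 13.05 cm


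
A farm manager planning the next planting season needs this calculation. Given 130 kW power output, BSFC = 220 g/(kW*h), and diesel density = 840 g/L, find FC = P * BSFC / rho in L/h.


FC = P * BSFC / rho_fuel
   = 130 * 220 / 840
   = 28600 / 840
   = 34.05 L/h


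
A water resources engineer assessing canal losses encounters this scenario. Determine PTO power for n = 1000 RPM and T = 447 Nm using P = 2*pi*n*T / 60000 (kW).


P = 2*pi*n*T / 60000
  = 2*pi * 1000 * 447 / 60000
  = 2808583.83 / 60000
  = 46.81 kW


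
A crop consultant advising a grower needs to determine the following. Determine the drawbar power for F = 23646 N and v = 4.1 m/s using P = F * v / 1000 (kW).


P = F * v / 1000
  = 23646 * 4.1 / 1000
  = 96948.60 / 1000
  = 96.95 kW


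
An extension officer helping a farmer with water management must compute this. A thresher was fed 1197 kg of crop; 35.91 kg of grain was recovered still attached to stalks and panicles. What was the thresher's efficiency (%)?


eta = (total - unthreshed) / total * 100
    = (1197 - 35.91) / 1197 * 100
    = 1161.09 / 1197 * 100
    = 97%


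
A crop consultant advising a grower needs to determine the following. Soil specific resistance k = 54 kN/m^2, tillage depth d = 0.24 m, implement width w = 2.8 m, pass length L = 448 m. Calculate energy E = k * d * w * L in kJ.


E = k * d * w * L
  = 54 * 0.24 * 2.8 * 448
  = 16257.02 kJ


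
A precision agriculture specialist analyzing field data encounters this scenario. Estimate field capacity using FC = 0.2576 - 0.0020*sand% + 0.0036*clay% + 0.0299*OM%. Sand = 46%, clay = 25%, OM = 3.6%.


FC = 0.2576 - 0.0020*46 + 0.0036*25 + 0.0299*3.6
   = 0.2576 - 0.0920 + 0.0900 + 0.1076
   = 0.3632


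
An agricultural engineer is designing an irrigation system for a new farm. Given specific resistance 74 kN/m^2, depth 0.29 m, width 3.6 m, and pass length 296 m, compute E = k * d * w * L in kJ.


E = k * d * w * L
  = 74 * 0.29 * 3.6 * 296
  = 22867.78 kJ


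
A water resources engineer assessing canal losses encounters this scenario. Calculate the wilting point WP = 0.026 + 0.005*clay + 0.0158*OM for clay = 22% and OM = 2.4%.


WP = 0.026 + 0.005*22 + 0.0158*2.4
   = 0.026 + 0.1100 + 0.0379
   = 0.1739


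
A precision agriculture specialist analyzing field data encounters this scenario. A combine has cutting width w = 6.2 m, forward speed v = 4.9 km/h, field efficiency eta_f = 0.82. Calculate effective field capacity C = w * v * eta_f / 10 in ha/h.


C = w * v * eta_f / 10
  = 6.2 * 4.9 * 0.82 / 10
  = 24.91 / 10
  = 2.49 ha/h


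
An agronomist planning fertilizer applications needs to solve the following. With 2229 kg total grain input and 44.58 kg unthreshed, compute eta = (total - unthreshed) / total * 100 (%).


eta = (total - unthreshed) / total * 100
    = (2229 - 44.58) / 2229 * 100
    = 2184.42 / 2229 * 100
    = 98%


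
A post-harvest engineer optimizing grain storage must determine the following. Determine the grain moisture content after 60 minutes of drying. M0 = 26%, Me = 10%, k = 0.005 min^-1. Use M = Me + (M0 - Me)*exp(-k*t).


M = Me + (M0 - Me) * e^(-k*t)
  = 10 + (26 - 10) * e^(-0.005*60)
  = 10 + 16 * e^(-0.300)
  = 10 + 16 * 0.74082
  = 10 + 11.8531
  = 21.85%


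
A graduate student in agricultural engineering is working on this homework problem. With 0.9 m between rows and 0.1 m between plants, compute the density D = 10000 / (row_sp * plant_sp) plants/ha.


D = 10000 / (row_sp * plant_sp)
  = 10000 / (0.9 * 0.1)
  = 10000 / 0.0900
  = 111111.11 plants/ha


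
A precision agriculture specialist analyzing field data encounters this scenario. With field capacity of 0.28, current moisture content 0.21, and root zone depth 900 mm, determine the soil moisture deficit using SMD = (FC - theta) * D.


SMD = (FC - theta) * D
    = (0.28 - 0.21) * 900
    = 0.070 * 900
    = 63 mm


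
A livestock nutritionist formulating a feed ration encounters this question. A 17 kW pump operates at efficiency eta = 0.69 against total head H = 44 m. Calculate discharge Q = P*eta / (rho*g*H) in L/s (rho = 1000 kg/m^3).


Q = (P * 1000 * eta) / (rho * g * H)
  = (17 * 1000 * 0.69) / (1000 * 9.81 * 44)
  = 11730 / 431640
  = 0.02718 m^3/s = 27.18 L/s
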